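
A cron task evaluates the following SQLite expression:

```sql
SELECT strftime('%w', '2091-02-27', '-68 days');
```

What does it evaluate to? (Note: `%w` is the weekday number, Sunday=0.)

First apply '-68 days': 2091-02-27 → 2090-12-21.
2090-12-21 is a Thursday; with Sunday=0 that is 4.

4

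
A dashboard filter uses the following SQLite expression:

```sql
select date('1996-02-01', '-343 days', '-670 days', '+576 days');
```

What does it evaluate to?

Applying '-343 days' to 1996-02-01: counting 343 days back gives 1995-02-23.
Applying '-670 days' to 1995-02-23: counting 670 days back gives 1993-04-24.
Applying '+576 days' to 1993-04-24: counting 576 days forward gives 1994-11-21.

1994-11-21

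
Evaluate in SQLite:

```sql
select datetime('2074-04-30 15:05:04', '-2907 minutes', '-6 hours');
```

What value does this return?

2907 minutes = 48h 27m; -2907 minutes from 2074-04-30 15:05:04 is 2074-04-28 14:38:04 (crosses midnight).
-6 hours from 2074-04-28 14:38:04 is 2074-04-28 08:38:04.

2074-04-28 08:38:04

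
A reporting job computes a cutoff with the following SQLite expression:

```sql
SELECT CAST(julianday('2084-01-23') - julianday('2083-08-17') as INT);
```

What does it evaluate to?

159

14 days remain in August 2083 after the 17th (31 − 17).
September 2083: 30 days.
October 2083: 31 days.
November 2083: 30 days.
December 2083: 31 days.
Then 23 days into January 2084.
Total: 14 + 30 + 31 + 30 + 31 + 23 = 159.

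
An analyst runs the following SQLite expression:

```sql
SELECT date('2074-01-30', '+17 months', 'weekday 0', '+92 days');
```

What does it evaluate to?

Adding +17 months to 2074-01-30 gives 2075-06-30.
`weekday 0` advances to the next Sunday; 2075-06-30 is already a Sunday, so it stays at 2075-06-30.
Applying '+92 days' to 2075-06-30: counting 92 days forward gives 2075-09-30.

2075-09-30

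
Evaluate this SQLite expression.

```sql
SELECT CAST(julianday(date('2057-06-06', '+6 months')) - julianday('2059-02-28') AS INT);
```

Adding +6 months to 2057-06-06 gives 2057-12-06.
25 days remain in December 2057 after the 6th (31 − 6).
Full months from January 2058 through January 2059 contribute their day counts.
Then 28 days into February 2059.
Total: 25 + 31 + 28 + 31 + 30 + 31 + 30 + 31 + 31 + 30 + 31 + 30 + 31 + 31 + 28 = 449.
The subtraction is earlier − later, so the result is −449 → -449.

-449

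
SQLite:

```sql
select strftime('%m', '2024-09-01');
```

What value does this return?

09

`%m` extracts the 2-digit month (01-12): 09.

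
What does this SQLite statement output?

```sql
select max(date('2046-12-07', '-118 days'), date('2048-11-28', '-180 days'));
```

2048-06-01

date('2046-12-07', '-118 days') → 2046-08-11.
date('2048-11-28', '-180 days') → 2048-06-01.
Later of the two is 2048-06-01.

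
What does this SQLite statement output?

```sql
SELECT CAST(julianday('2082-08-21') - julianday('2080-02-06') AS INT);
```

927

23 days remain in February 2080 after the 6th (29 − 6).
Full months from March 2080 through July 2082 contribute their day counts.
Then 21 days into August 2082.
Total: 23 + 31 + 30 + 31 + 30 + 31 + 31 + 30 + 31 + 30 + 31 + 31 + 28 + 31 + 30 + 31 + 30 + 31 + 31 + 30 + 31 + 30 + 31 + 31 + 28 + 31 + 30 + 31 + 30 + 31 + 21 = 927.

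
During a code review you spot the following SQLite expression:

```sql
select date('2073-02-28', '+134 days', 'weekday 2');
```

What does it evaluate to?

Applying '+134 days' to 2073-02-28: counting 134 days forward gives 2073-07-12.
`weekday 2` advances to the next Tuesday; 2073-07-12 is a Wednesday, so it moves forward to 2073-07-18.

2073-07-18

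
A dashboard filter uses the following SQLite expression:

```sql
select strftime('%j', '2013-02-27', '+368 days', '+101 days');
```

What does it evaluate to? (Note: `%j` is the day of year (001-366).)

First apply '+368 days', '+101 days': 2013-02-27 → 2014-06-11.
Day-of-year for 2014-06-11: days since 2014-01-01 inclusive = 162, zero-padded to 162.

162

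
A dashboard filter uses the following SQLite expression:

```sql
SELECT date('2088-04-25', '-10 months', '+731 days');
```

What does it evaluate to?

2089-06-25

Adding -10 months to 2088-04-25 gives 2087-06-25.
Applying '+731 days' to 2087-06-25: counting 731 days forward gives 2089-06-25.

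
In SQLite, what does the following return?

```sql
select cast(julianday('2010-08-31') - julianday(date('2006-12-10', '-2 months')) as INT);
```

Adding -2 months to 2006-12-10 gives 2006-10-10.
21 days remain in October 2006 after the 10th (31 − 10).
Full months from November 2006 through July 2010 contribute their day counts.
Then 31 days into August 2010.
Total: 21 + 30 + 31 + 31 + 28 + 31 + 30 + 31 + 30 + 31 + 31 + 30 + 31 + 30 + 31 + 31 + 29 + 31 + 30 + 31 + 30 + 31 + 31 + 30 + 31 + 30 + 31 + 31 + 28 + 31 + 30 + 31 + 30 + 31 + 31 + 30 + 31 + 30 + 31 + 31 + 28 + 31 + 30 + 31 + 30 + 31 + 31 = 1421.

1421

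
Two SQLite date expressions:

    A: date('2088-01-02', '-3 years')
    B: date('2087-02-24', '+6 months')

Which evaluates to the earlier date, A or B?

A

A = 2085-01-02.
B = 2087-08-24.
A is earlier.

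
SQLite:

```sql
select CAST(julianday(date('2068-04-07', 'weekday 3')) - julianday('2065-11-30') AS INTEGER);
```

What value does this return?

`weekday 3` advances to the next Wednesday; 2068-04-07 is a Saturday, so it moves forward to 2068-04-11.
0 days remain in November 2065 after the 30th (30 − 30).
Full months from December 2065 through March 2068 contribute their day counts.
Then 11 days into April 2068.
Total: 0 + 31 + 31 + 28 + 31 + 30 + 31 + 30 + 31 + 31 + 30 + 31 + 30 + 31 + 31 + 28 + 31 + 30 + 31 + 30 + 31 + 31 + 30 + 31 + 30 + 31 + 31 + 29 + 31 + 11 = 863.

863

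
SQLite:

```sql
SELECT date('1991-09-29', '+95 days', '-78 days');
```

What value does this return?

Applying '+95 days' to 1991-09-29: counting 95 days forward gives 1992-01-02.
Applying '-78 days' to 1992-01-02: counting 78 days back gives 1991-10-16.

1991-10-16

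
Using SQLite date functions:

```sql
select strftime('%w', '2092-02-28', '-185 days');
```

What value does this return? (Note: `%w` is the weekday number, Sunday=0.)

1

First apply '-185 days': 2092-02-28 → 2091-08-27.
2091-08-27 is a Monday; with Sunday=0 that is 1.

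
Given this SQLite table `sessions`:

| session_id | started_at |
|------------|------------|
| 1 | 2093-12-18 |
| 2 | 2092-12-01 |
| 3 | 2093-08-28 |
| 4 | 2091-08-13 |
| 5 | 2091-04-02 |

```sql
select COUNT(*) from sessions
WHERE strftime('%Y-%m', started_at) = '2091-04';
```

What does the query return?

Rows with year-month 2091-04: 2091-04-02 → 1.

1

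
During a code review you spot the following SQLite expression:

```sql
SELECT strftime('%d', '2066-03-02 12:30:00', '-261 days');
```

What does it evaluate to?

First apply '-261 days': 2066-03-02 12:30:00 → 2065-06-14 12:30:00.
`%d` extracts the 2-digit day of month: 14.

14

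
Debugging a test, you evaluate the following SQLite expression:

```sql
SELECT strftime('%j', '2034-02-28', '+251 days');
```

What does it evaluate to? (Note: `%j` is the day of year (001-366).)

First apply '+251 days': 2034-02-28 → 2034-11-06.
Day-of-year for 2034-11-06: days since 2034-01-01 inclusive = 310, zero-padded to 310.

310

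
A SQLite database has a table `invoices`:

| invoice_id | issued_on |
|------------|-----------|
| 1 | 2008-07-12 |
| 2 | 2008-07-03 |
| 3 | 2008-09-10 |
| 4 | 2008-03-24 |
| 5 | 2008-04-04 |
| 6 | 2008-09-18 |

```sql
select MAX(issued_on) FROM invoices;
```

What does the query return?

2008-09-18

MAX over {2008-03-24, 2008-04-04, 2008-07-03, 2008-07-12, 2008-09-10, 2008-09-18}.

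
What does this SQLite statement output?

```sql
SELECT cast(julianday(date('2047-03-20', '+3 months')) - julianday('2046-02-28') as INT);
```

477

Adding +3 months to 2047-03-20 gives 2047-06-20.
0 days remain in February 2046 after the 28th (28 − 28).
Full months from March 2046 through May 2047 contribute their day counts.
Then 20 days into June 2047.
Total: 0 + 31 + 30 + 31 + 30 + 31 + 31 + 30 + 31 + 30 + 31 + 31 + 28 + 31 + 30 + 31 + 20 = 477.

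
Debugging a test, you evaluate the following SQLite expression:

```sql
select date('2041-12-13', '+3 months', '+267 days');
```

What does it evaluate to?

2042-12-05

Adding +3 months to 2041-12-13 gives 2042-03-13.
Applying '+267 days' to 2042-03-13: counting 267 days forward gives 2042-12-05.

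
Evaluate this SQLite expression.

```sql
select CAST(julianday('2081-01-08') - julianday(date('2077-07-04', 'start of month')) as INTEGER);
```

`start of month` rewinds 2077-07-04 to 2077-07-01.
30 days remain in July 2077 after the 1st (31 − 1).
Full months from August 2077 through December 2080 contribute their day counts.
Then 8 days into January 2081.
Total: 30 + 31 + 30 + 31 + 30 + 31 + 31 + 28 + 31 + 30 + 31 + 30 + 31 + 31 + 30 + 31 + 30 + 31 + 31 + 28 + 31 + 30 + 31 + 30 + 31 + 31 + 30 + 31 + 30 + 31 + 31 + 29 + 31 + 30 + 31 + 30 + 31 + 31 + 30 + 31 + 30 + 31 + 8 = 1287.

1287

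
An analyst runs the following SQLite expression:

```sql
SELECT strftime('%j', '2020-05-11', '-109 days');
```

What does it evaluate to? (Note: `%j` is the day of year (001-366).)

First apply '-109 days': 2020-05-11 → 2020-01-23.
Day-of-year for 2020-01-23: days since 2020-01-01 inclusive = 23, zero-padded to 023.

023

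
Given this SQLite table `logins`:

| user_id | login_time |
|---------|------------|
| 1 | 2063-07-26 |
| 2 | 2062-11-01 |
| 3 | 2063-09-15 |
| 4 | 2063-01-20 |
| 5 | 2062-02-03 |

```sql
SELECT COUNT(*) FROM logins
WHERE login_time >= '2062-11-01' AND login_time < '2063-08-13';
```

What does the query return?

3

Rows in [2062-11-01, 2063-08-13): 2063-07-26, 2062-11-01, 2063-01-20 → 3 rows.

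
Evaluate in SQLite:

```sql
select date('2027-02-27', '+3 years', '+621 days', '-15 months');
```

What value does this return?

Adding +3 years to 2027-02-27 gives 2030-02-27.
Applying '+621 days' to 2030-02-27: counting 621 days forward gives 2031-11-10.
Adding -15 months to 2031-11-10 gives 2030-08-10.

2030-08-10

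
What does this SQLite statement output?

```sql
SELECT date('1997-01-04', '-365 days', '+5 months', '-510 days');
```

1995-01-12

Applying '-365 days' to 1997-01-04: counting 365 days back gives 1996-01-05.
Adding +5 months to 1996-01-05 gives 1996-06-05.
Applying '-510 days' to 1996-06-05: counting 510 days back gives 1995-01-12.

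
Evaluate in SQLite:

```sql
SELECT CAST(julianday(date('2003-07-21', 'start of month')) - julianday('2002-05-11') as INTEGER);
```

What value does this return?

416

`start of month` rewinds 2003-07-21 to 2003-07-01.
20 days remain in May 2002 after the 11th (31 − 11).
Full months from June 2002 through June 2003 contribute their day counts.
Then 1 day into July 2003.
Total: 20 + 30 + 31 + 31 + 30 + 31 + 30 + 31 + 31 + 28 + 31 + 30 + 31 + 30 + 1 = 416.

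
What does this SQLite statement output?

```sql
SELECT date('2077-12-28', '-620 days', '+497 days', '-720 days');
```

Applying '-620 days' to 2077-12-28: counting 620 days back gives 2076-04-17.
Applying '+497 days' to 2076-04-17: counting 497 days forward gives 2077-08-27.
Applying '-720 days' to 2077-08-27: counting 720 days back gives 2075-09-07.

2075-09-07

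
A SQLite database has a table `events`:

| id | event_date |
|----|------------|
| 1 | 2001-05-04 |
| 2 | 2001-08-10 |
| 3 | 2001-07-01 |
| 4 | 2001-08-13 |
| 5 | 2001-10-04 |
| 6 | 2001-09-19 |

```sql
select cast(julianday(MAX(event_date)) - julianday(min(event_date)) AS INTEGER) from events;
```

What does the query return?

153

MIN = 2001-05-04, MAX = 2001-10-04.
27 days remain in May 2001 after the 4th (31 − 4).
June 2001: 30 days.
July 2001: 31 days.
August 2001: 31 days.
September 2001: 30 days.
Then 4 days into October 2001.
Total: 27 + 30 + 31 + 31 + 30 + 4 = 153.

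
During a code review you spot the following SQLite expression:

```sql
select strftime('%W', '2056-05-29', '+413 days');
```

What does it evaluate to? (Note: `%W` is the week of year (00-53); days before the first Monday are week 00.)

First apply '+413 days': 2056-05-29 → 2057-07-16.
2057-07-16 is a Monday. SQLite's %W counts Mondays since the year started; the result is 29.

29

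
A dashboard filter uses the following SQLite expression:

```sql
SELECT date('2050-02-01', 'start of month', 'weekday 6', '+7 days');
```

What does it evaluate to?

2050-02-12

`start of month` rewinds 2050-02-01 to 2050-02-01.
`weekday 6` advances to the next Saturday; 2050-02-01 is a Tuesday, so it moves forward to 2050-02-05.
Advancing 7 more days within February lands on 2050-02-12.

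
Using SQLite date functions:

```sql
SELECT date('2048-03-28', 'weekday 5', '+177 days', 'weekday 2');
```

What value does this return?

`weekday 5` advances to the next Friday; 2048-03-28 is a Saturday, so it moves forward to 2048-04-03.
Applying '+177 days' to 2048-04-03: counting 177 days forward gives 2048-09-27.
`weekday 2` advances to the next Tuesday; 2048-09-27 is a Sunday, so it moves forward to 2048-09-29.

2048-09-29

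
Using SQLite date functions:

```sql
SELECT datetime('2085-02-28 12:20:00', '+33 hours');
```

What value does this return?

+33 hours from 2085-02-28 12:20:00 is 2085-03-01 21:20:00 (crosses midnight).

2085-03-01 21:20:00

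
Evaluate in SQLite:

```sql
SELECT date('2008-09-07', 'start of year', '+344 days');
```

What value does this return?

2008-12-10

`start of year` rewinds 2008-09-07 to 2008-01-01.
Applying '+344 days' to 2008-01-01: counting 344 days forward gives 2008-12-10.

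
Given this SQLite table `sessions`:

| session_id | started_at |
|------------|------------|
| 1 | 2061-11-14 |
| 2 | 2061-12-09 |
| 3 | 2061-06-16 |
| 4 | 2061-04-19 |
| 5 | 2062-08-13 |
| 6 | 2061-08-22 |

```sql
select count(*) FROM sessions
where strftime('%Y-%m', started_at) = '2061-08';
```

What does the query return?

Rows with year-month 2061-08: 2061-08-22 → 1.

1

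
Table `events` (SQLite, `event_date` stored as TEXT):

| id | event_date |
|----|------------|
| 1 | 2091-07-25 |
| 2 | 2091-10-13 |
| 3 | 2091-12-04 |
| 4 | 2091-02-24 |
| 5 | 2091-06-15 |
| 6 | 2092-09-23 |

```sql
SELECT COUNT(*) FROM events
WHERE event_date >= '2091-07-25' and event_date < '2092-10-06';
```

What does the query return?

4

Rows in [2091-07-25, 2092-10-06): 2091-07-25, 2091-10-13, 2091-12-04, 2092-09-23 → 4 rows.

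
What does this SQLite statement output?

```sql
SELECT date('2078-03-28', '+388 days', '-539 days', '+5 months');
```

2078-03-28

Applying '+388 days' to 2078-03-28: counting 388 days forward gives 2079-04-20.
Applying '-539 days' to 2079-04-20: counting 539 days back gives 2077-10-28.
Adding +5 months to 2077-10-28 gives 2078-03-28.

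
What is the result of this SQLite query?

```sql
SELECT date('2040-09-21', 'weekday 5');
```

2040-09-21

`weekday 5` advances to the next Friday; 2040-09-21 is already a Friday, so it stays at 2040-09-21.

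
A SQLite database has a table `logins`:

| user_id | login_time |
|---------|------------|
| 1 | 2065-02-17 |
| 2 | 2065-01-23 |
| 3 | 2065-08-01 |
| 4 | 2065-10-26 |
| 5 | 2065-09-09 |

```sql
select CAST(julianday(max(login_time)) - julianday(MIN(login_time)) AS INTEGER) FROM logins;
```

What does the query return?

276

MIN = 2065-01-23, MAX = 2065-10-26.
8 days remain in January 2065 after the 23rd (31 − 23).
Full months from February 2065 through September 2065 contribute their day counts.
Then 26 days into October 2065.
Total: 8 + 28 + 31 + 30 + 31 + 30 + 31 + 31 + 30 + 26 = 276.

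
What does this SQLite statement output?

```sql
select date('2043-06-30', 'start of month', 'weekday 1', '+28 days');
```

2043-06-29

`start of month` rewinds 2043-06-30 to 2043-06-01.
`weekday 1` advances to the next Monday; 2043-06-01 is already a Monday, so it stays at 2043-06-01.
Advancing 28 more days within June lands on 2043-06-29.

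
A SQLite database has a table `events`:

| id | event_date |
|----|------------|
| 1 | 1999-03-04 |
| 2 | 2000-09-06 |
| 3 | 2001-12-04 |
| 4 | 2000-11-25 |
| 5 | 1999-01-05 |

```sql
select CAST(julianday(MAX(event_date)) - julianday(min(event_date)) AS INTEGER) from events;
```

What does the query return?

MIN = 1999-01-05, MAX = 2001-12-04.
26 days remain in January 1999 after the 5th (31 − 5).
Full months from February 1999 through November 2001 contribute their day counts.
Then 4 days into December 2001.
Total: 26 + 28 + 31 + 30 + 31 + 30 + 31 + 31 + 30 + 31 + 30 + 31 + 31 + 29 + 31 + 30 + 31 + 30 + 31 + 31 + 30 + 31 + 30 + 31 + 31 + 28 + 31 + 30 + 31 + 30 + 31 + 31 + 30 + 31 + 30 + 4 = 1064.

1064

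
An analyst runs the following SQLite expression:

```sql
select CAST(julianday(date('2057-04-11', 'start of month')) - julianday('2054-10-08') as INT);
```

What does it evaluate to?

`start of month` rewinds 2057-04-11 to 2057-04-01.
23 days remain in October 2054 after the 8th (31 − 8).
Full months from November 2054 through March 2057 contribute their day counts.
Then 1 day into April 2057.
Total: 23 + 30 + 31 + 31 + 28 + 31 + 30 + 31 + 30 + 31 + 31 + 30 + 31 + 30 + 31 + 31 + 29 + 31 + 30 + 31 + 30 + 31 + 31 + 30 + 31 + 30 + 31 + 31 + 28 + 31 + 1 = 906.

906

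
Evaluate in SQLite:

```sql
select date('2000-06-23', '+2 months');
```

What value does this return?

2000-08-23

Adding +2 months to 2000-06-23 gives 2000-08-23.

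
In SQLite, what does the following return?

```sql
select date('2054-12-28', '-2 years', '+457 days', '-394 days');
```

2053-03-01

Adding -2 years to 2054-12-28 gives 2052-12-28.
Applying '+457 days' to 2052-12-28: counting 457 days forward gives 2054-03-30.
Applying '-394 days' to 2054-03-30: counting 394 days back gives 2053-03-01.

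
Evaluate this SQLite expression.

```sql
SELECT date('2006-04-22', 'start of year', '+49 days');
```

2006-02-19

`start of year` rewinds 2006-04-22 to 2006-01-01.
Applying '+49 days' to 2006-01-01: counting 49 days forward gives 2006-02-19.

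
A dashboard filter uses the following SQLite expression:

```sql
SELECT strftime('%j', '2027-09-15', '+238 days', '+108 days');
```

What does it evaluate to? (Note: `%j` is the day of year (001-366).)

239

First apply '+238 days', '+108 days': 2027-09-15 → 2028-08-26.
Day-of-year for 2028-08-26: days since 2028-01-01 inclusive = 239, zero-padded to 239.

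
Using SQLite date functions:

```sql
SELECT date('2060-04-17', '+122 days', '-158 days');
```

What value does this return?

2060-03-12

Applying '+122 days' to 2060-04-17: counting 122 days forward gives 2060-08-17.
Applying '-158 days' to 2060-08-17: counting 158 days back gives 2060-03-12.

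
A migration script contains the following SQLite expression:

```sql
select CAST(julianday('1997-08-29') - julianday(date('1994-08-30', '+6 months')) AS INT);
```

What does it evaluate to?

Adding +6 months to 1994-08-30 targets 1995-02-30. February 1995 has only 28 days, so SQLite normalizes the 2-day overflow forward to 1995-03-02.
29 days remain in March 1995 after the 2nd (31 − 2).
Full months from April 1995 through July 1997 contribute their day counts.
Then 29 days into August 1997.
Total: 29 + 30 + 31 + 30 + 31 + 31 + 30 + 31 + 30 + 31 + 31 + 29 + 31 + 30 + 31 + 30 + 31 + 31 + 30 + 31 + 30 + 31 + 31 + 28 + 31 + 30 + 31 + 30 + 31 + 29 = 911.

911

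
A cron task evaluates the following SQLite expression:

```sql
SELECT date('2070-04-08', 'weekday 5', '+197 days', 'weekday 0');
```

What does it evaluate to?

`weekday 5` advances to the next Friday; 2070-04-08 is a Tuesday, so it moves forward to 2070-04-11.
Applying '+197 days' to 2070-04-11: counting 197 days forward gives 2070-10-25.
`weekday 0` advances to the next Sunday; 2070-10-25 is a Saturday, so it moves forward to 2070-10-26.

2070-10-26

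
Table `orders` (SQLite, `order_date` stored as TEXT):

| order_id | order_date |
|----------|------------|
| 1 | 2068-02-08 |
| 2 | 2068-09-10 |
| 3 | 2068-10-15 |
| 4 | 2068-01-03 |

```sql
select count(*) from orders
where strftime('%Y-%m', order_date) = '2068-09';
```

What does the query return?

Rows with year-month 2068-09: 2068-09-10 → 1.

1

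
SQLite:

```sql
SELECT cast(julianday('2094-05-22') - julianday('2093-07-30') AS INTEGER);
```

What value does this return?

296

1 day remains in July 2093 after the 30th (31 − 30).
Full months from August 2093 through April 2094 contribute their day counts.
Then 22 days into May 2094.
Total: 1 + 31 + 30 + 31 + 30 + 31 + 31 + 28 + 31 + 30 + 22 = 296.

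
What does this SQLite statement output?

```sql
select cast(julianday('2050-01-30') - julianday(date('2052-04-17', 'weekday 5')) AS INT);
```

-810

`weekday 5` advances to the next Friday; 2052-04-17 is a Wednesday, so it moves forward to 2052-04-19.
1 day remains in January 2050 after the 30th (31 − 30).
Full months from February 2050 through March 2052 contribute their day counts.
Then 19 days into April 2052.
Total: 1 + 28 + 31 + 30 + 31 + 30 + 31 + 31 + 30 + 31 + 30 + 31 + 31 + 28 + 31 + 30 + 31 + 30 + 31 + 31 + 30 + 31 + 30 + 31 + 31 + 29 + 31 + 19 = 810.
The subtraction is earlier − later, so the result is −810 → -810.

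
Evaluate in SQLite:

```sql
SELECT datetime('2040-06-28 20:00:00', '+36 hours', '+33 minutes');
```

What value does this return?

+36 hours from 2040-06-28 20:00:00 is 2040-06-30 08:00:00 (crosses midnight).
+33 minutes from 2040-06-30 08:00:00 is 2040-06-30 08:33:00.

2040-06-30 08:33:00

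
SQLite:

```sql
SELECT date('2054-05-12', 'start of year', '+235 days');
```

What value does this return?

`start of year` rewinds 2054-05-12 to 2054-01-01.
Applying '+235 days' to 2054-01-01: counting 235 days forward gives 2054-08-24.

2054-08-24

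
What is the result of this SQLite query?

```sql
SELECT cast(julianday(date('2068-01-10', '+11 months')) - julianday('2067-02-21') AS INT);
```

Adding +11 months to 2068-01-10 gives 2068-12-10.
7 days remain in February 2067 after the 21st (28 − 21).
Full months from March 2067 through November 2068 contribute their day counts.
Then 10 days into December 2068.
Total: 7 + 31 + 30 + 31 + 30 + 31 + 31 + 30 + 31 + 30 + 31 + 31 + 29 + 31 + 30 + 31 + 30 + 31 + 31 + 30 + 31 + 30 + 10 = 658.

658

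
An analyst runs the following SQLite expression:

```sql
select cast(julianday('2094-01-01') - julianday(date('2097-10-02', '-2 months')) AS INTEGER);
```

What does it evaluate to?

Adding -2 months to 2097-10-02 gives 2097-08-02.
30 days remain in January 2094 after the 1st (31 − 1).
Full months from February 2094 through July 2097 contribute their day counts.
Then 2 days into August 2097.
Total: 30 + 28 + 31 + 30 + 31 + 30 + 31 + 31 + 30 + 31 + 30 + 31 + 31 + 28 + 31 + 30 + 31 + 30 + 31 + 31 + 30 + 31 + 30 + 31 + 31 + 29 + 31 + 30 + 31 + 30 + 31 + 31 + 30 + 31 + 30 + 31 + 31 + 28 + 31 + 30 + 31 + 30 + 31 + 2 = 1309.
The subtraction is earlier − later, so the result is −1309 → -1309.

-1309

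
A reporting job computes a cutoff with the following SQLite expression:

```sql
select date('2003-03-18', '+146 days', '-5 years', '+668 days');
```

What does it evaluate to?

Applying '+146 days' to 2003-03-18: counting 146 days forward gives 2003-08-11.
Adding -5 years to 2003-08-11 gives 1998-08-11.
Applying '+668 days' to 1998-08-11: counting 668 days forward gives 2000-06-09.

2000-06-09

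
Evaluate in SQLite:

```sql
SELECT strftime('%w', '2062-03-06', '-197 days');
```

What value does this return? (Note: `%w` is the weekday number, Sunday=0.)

0

First apply '-197 days': 2062-03-06 → 2061-08-21.
2061-08-21 is a Sunday; with Sunday=0 that is 0.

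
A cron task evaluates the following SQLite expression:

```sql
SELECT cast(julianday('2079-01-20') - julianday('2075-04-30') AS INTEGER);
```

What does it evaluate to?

1361

0 days remain in April 2075 after the 30th (30 − 30).
Full months from May 2075 through December 2078 contribute their day counts.
Then 20 days into January 2079.
Total: 0 + 31 + 30 + 31 + 31 + 30 + 31 + 30 + 31 + 31 + 29 + 31 + 30 + 31 + 30 + 31 + 31 + 30 + 31 + 30 + 31 + 31 + 28 + 31 + 30 + 31 + 30 + 31 + 31 + 30 + 31 + 30 + 31 + 31 + 28 + 31 + 30 + 31 + 30 + 31 + 31 + 30 + 31 + 30 + 31 + 20 = 1361.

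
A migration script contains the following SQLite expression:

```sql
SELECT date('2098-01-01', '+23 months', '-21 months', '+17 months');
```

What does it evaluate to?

2099-08-01

Adding +23 months to 2098-01-01 gives 2099-12-01.
Adding -21 months to 2099-12-01 gives 2098-03-01.
Adding +17 months to 2098-03-01 gives 2099-08-01.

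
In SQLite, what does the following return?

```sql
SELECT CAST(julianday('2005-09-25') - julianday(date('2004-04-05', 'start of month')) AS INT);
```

542

`start of month` rewinds 2004-04-05 to 2004-04-01.
29 days remain in April 2004 after the 1st (30 − 1).
Full months from May 2004 through August 2005 contribute their day counts.
Then 25 days into September 2005.
Total: 29 + 31 + 30 + 31 + 31 + 30 + 31 + 30 + 31 + 31 + 28 + 31 + 30 + 31 + 30 + 31 + 31 + 25 = 542.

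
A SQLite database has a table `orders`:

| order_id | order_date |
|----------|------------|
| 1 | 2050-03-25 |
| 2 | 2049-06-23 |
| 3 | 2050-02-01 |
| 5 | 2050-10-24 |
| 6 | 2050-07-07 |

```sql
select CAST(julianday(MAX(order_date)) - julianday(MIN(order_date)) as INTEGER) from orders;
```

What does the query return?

488

MIN = 2049-06-23, MAX = 2050-10-24.
7 days remain in June 2049 after the 23rd (30 − 23).
Full months from July 2049 through September 2050 contribute their day counts.
Then 24 days into October 2050.
Total: 7 + 31 + 31 + 30 + 31 + 30 + 31 + 31 + 28 + 31 + 30 + 31 + 30 + 31 + 31 + 30 + 24 = 488.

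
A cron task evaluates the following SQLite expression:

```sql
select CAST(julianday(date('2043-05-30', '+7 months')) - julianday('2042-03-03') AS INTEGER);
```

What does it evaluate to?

667

Adding +7 months to 2043-05-30 gives 2043-12-30.
28 days remain in March 2042 after the 3rd (31 − 3).
Full months from April 2042 through November 2043 contribute their day counts.
Then 30 days into December 2043.
Total: 28 + 30 + 31 + 30 + 31 + 31 + 30 + 31 + 30 + 31 + 31 + 28 + 31 + 30 + 31 + 30 + 31 + 31 + 30 + 31 + 30 + 30 = 667.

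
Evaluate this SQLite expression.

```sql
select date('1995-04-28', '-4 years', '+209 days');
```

Adding -4 years to 1995-04-28 gives 1991-04-28.
Applying '+209 days' to 1991-04-28: counting 209 days forward gives 1991-11-23.

1991-11-23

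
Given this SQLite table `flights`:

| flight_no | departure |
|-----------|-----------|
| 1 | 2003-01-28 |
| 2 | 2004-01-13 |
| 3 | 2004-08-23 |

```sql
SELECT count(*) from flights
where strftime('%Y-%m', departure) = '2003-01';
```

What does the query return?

1

Rows with year-month 2003-01: 2003-01-28 → 1.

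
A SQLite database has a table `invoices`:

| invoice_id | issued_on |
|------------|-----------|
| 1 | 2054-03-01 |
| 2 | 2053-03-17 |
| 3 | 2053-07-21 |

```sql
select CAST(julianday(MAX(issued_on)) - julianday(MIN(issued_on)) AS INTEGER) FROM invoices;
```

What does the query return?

349

MIN = 2053-03-17, MAX = 2054-03-01.
14 days remain in March 2053 after the 17th (31 − 17).
Full months from April 2053 through February 2054 contribute their day counts.
Then 1 day into March 2054.
Total: 14 + 30 + 31 + 30 + 31 + 31 + 30 + 31 + 30 + 31 + 31 + 28 + 1 = 349.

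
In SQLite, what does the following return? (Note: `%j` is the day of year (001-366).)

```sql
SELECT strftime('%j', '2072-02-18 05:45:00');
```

049

Day-of-year for 2072-02-18: days since 2072-01-01 inclusive = 49, zero-padded to 049.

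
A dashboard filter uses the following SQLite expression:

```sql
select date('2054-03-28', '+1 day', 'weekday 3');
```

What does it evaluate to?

2054-04-01

Advancing 1 more day within March lands on 2054-03-29.
`weekday 3` advances to the next Wednesday; 2054-03-29 is a Sunday, so it moves forward to 2054-04-01.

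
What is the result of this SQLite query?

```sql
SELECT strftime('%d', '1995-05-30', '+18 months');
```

30

First apply '+18 months': 1995-05-30 → 1996-11-30.
`%d` extracts the 2-digit day of month: 30.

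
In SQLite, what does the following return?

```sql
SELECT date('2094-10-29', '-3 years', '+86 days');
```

Adding -3 years to 2094-10-29 gives 2091-10-29.
Applying '+86 days' to 2091-10-29: counting 86 days forward gives 2092-01-23.

2092-01-23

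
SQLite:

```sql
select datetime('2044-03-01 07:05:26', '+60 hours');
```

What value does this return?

2044-03-03 19:05:26

+60 hours from 2044-03-01 07:05:26 is 2044-03-03 19:05:26 (crosses midnight).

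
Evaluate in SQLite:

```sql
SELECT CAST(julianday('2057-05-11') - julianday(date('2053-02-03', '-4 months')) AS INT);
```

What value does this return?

Adding -4 months to 2053-02-03 gives 2052-10-03.
28 days remain in October 2052 after the 3rd (31 − 3).
Full months from November 2052 through April 2057 contribute their day counts.
Then 11 days into May 2057.
Total: 28 + 30 + 31 + 31 + 28 + 31 + 30 + 31 + 30 + 31 + 31 + 30 + 31 + 30 + 31 + 31 + 28 + 31 + 30 + 31 + 30 + 31 + 31 + 30 + 31 + 30 + 31 + 31 + 28 + 31 + 30 + 31 + 30 + 31 + 31 + 30 + 31 + 30 + 31 + 31 + 29 + 31 + 30 + 31 + 30 + 31 + 31 + 30 + 31 + 30 + 31 + 31 + 28 + 31 + 30 + 11 = 1681.

1681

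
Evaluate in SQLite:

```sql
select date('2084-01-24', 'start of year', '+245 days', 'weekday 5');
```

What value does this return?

2084-09-08

`start of year` rewinds 2084-01-24 to 2084-01-01.
Applying '+245 days' to 2084-01-01: counting 245 days forward gives 2084-09-02.
`weekday 5` advances to the next Friday; 2084-09-02 is a Saturday, so it moves forward to 2084-09-08.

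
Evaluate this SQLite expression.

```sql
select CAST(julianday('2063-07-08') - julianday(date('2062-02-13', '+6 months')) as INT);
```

Adding +6 months to 2062-02-13 gives 2062-08-13.
18 days remain in August 2062 after the 13th (31 − 13).
Full months from September 2062 through June 2063 contribute their day counts.
Then 8 days into July 2063.
Total: 18 + 30 + 31 + 30 + 31 + 31 + 28 + 31 + 30 + 31 + 30 + 8 = 329.

329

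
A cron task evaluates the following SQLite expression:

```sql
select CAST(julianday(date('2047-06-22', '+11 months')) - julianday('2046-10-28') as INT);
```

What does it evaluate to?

572

Adding +11 months to 2047-06-22 gives 2048-05-22.
3 days remain in October 2046 after the 28th (31 − 28).
Full months from November 2046 through April 2048 contribute their day counts.
Then 22 days into May 2048.
Total: 3 + 30 + 31 + 31 + 28 + 31 + 30 + 31 + 30 + 31 + 31 + 30 + 31 + 30 + 31 + 31 + 29 + 31 + 30 + 22 = 572.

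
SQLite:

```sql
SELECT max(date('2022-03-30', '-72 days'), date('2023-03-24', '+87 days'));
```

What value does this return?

date('2022-03-30', '-72 days') → 2022-01-17.
date('2023-03-24', '+87 days') → 2023-06-19.
Later of the two is 2023-06-19.

2023-06-19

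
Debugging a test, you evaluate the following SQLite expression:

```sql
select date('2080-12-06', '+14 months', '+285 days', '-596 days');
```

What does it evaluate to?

Adding +14 months to 2080-12-06 gives 2082-02-06.
Applying '+285 days' to 2082-02-06: counting 285 days forward gives 2082-11-18.
Applying '-596 days' to 2082-11-18: counting 596 days back gives 2081-04-01.

2081-04-01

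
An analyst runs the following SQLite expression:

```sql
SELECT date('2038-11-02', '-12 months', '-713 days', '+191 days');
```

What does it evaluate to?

2036-05-29

Adding -12 months to 2038-11-02 gives 2037-11-02.
Applying '-713 days' to 2037-11-02: counting 713 days back gives 2035-11-20.
Applying '+191 days' to 2035-11-20: counting 191 days forward gives 2036-05-29.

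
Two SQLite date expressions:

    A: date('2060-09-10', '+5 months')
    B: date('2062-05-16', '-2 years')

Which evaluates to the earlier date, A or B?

A = 2061-02-10.
B = 2060-05-16.
B is earlier.

B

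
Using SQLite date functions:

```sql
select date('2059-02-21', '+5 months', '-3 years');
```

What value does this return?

Adding +5 months to 2059-02-21 gives 2059-07-21.
Adding -3 years to 2059-07-21 gives 2056-07-21.

2056-07-21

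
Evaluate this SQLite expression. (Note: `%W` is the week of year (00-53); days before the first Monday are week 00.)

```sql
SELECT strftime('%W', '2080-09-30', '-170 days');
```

15

First apply '-170 days': 2080-09-30 → 2080-04-13.
2080-04-13 is a Saturday. SQLite's %W counts Mondays since the year started; the result is 15.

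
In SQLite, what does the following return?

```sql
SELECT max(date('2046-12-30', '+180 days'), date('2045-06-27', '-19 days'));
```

2047-06-28

date('2046-12-30', '+180 days') → 2047-06-28.
date('2045-06-27', '-19 days') → 2045-06-08.
Later of the two is 2047-06-28.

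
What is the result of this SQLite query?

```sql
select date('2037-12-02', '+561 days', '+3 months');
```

Applying '+561 days' to 2037-12-02: counting 561 days forward gives 2039-06-16.
Adding +3 months to 2039-06-16 gives 2039-09-16.

2039-09-16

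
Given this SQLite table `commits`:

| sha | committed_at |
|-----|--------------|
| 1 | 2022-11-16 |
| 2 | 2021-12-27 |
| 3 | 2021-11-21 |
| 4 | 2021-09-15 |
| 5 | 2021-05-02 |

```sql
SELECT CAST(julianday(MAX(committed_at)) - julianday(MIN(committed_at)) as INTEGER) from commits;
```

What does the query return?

563

MIN = 2021-05-02, MAX = 2022-11-16.
29 days remain in May 2021 after the 2nd (31 − 2).
Full months from June 2021 through October 2022 contribute their day counts.
Then 16 days into November 2022.
Total: 29 + 30 + 31 + 31 + 30 + 31 + 30 + 31 + 31 + 28 + 31 + 30 + 31 + 30 + 31 + 31 + 30 + 31 + 16 = 563.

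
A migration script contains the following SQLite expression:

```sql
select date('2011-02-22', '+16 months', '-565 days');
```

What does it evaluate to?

2010-12-05

Adding +16 months to 2011-02-22 gives 2012-06-22.
Applying '-565 days' to 2012-06-22: counting 565 days back gives 2010-12-05.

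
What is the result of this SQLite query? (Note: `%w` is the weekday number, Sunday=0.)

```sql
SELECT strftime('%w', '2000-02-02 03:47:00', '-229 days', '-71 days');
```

First apply '-229 days', '-71 days': 2000-02-02 03:47:00 → 1999-04-08 03:47:00.
1999-04-08 is a Thursday; with Sunday=0 that is 4.

4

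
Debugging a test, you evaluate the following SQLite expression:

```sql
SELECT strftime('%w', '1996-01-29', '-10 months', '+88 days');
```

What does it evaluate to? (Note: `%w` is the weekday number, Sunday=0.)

0

First apply '-10 months', '+88 days': 1996-01-29 → 1995-06-25.
1995-06-25 is a Sunday; with Sunday=0 that is 0.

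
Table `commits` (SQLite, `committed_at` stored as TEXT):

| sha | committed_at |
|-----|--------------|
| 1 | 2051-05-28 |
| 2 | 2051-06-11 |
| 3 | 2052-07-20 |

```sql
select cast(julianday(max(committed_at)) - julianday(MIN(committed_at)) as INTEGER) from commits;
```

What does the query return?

419

MIN = 2051-05-28, MAX = 2052-07-20.
3 days remain in May 2051 after the 28th (31 − 28).
Full months from June 2051 through June 2052 contribute their day counts.
Then 20 days into July 2052.
Total: 3 + 30 + 31 + 31 + 30 + 31 + 30 + 31 + 31 + 29 + 31 + 30 + 31 + 30 + 20 = 419.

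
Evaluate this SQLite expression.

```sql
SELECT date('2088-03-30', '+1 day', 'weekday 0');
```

Advancing 1 more day within March lands on 2088-03-31.
`weekday 0` advances to the next Sunday; 2088-03-31 is a Wednesday, so it moves forward to 2088-04-04.

2088-04-04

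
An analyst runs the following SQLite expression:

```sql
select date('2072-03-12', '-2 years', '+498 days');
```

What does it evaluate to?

2071-07-23

Adding -2 years to 2072-03-12 gives 2070-03-12.
Applying '+498 days' to 2070-03-12: counting 498 days forward gives 2071-07-23.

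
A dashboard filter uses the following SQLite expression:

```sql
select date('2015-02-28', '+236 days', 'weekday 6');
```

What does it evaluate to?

Applying '+236 days' to 2015-02-28: counting 236 days forward gives 2015-10-22.
`weekday 6` advances to the next Saturday; 2015-10-22 is a Thursday, so it moves forward to 2015-10-24.

2015-10-24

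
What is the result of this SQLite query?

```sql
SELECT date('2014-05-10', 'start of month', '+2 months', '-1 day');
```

`start of month` rewinds 2014-05-10 to 2014-05-01.
Adding +2 months to 2014-05-01 gives 2014-07-01.
Going back 1 day from 2014-07-01 reaches 2014-06-30 (last day of June, 30 days).

2014-06-30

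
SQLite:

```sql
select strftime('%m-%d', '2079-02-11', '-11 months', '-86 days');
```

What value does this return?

12-15

First apply '-11 months', '-86 days': 2079-02-11 → 2077-12-15.
`%m-%d` extracts the month-day: 12-15.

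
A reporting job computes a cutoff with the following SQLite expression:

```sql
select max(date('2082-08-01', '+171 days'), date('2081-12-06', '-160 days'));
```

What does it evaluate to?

date('2082-08-01', '+171 days') → 2083-01-19.
date('2081-12-06', '-160 days') → 2081-06-29.
Later of the two is 2083-01-19.

2083-01-19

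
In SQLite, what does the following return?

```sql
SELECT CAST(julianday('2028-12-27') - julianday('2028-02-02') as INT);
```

329

27 days remain in February 2028 after the 2nd (29 − 2).
Full months from March 2028 through November 2028 contribute their day counts.
Then 27 days into December 2028.
Total: 27 + 31 + 30 + 31 + 30 + 31 + 31 + 30 + 31 + 30 + 27 = 329.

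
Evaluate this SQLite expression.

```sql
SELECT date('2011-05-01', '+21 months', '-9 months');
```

2012-05-01

Adding +21 months to 2011-05-01 gives 2013-02-01.
Adding -9 months to 2013-02-01 gives 2012-05-01.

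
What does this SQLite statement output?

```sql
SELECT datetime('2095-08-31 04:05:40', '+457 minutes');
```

2095-08-31 11:42:40

457 minutes = 7h 37m; +457 minutes from 2095-08-31 04:05:40 is 2095-08-31 11:42:40.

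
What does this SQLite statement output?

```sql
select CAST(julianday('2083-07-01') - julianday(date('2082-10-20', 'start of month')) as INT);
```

`start of month` rewinds 2082-10-20 to 2082-10-01.
30 days remain in October 2082 after the 1st (31 − 1).
Full months from November 2082 through June 2083 contribute their day counts.
Then 1 day into July 2083.
Total: 30 + 30 + 31 + 31 + 28 + 31 + 30 + 31 + 30 + 1 = 273.

273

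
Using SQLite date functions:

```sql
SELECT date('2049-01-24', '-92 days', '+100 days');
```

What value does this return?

2049-02-01

Applying '-92 days' to 2049-01-24: counting 92 days back gives 2048-10-24.
Applying '+100 days' to 2048-10-24: counting 100 days forward gives 2049-02-01.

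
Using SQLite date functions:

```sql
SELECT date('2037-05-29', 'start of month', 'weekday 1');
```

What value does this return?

`start of month` rewinds 2037-05-29 to 2037-05-01.
`weekday 1` advances to the next Monday; 2037-05-01 is a Friday, so it moves forward to 2037-05-04.

2037-05-04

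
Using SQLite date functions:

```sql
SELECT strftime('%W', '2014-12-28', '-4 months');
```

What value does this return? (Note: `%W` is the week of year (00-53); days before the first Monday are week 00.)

34

First apply '-4 months': 2014-12-28 → 2014-08-28.
2014-08-28 is a Thursday. SQLite's %W counts Mondays since the year started; the result is 34.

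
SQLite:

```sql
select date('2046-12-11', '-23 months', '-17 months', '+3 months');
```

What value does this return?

Adding -23 months to 2046-12-11 gives 2045-01-11.
Adding -17 months to 2045-01-11 gives 2043-08-11.
Adding +3 months to 2043-08-11 gives 2043-11-11.

2043-11-11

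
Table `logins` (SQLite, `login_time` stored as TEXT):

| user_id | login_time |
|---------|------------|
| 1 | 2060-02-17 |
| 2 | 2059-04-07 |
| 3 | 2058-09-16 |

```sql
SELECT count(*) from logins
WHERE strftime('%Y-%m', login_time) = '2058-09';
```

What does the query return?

Rows with year-month 2058-09: 2058-09-16 → 1.

1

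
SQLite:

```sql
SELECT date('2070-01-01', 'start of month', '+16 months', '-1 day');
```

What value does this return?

2071-04-30

`start of month` rewinds 2070-01-01 to 2070-01-01.
Adding +16 months to 2070-01-01 gives 2071-05-01.
Going back 1 day from 2071-05-01 reaches 2071-04-30 (last day of April, 30 days).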